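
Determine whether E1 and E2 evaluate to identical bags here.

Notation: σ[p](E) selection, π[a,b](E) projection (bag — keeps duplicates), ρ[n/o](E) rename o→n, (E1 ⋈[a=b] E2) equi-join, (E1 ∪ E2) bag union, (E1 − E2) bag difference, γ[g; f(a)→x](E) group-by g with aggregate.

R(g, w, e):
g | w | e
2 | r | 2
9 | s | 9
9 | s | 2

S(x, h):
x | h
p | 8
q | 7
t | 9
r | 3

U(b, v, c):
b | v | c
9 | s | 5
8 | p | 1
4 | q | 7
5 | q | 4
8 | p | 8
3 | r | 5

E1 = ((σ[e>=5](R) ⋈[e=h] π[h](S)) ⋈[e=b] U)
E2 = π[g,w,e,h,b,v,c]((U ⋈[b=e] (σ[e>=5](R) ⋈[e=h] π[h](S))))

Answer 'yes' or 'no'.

E1 subexpression sizes:
  R → 3
  σ[e>=5](R) → 1
  S → 4
  π[h](S) → 4
  (σ[e>=5](R) ⋈[e=h] π[h](S)) → 1
  U → 6
  ((σ[e>=5](R) ⋈[e=h] π[h](S)) ⋈[e=b] U) → 1
E2 subexpression sizes:
  U → 6
  R → 3
  σ[e>=5](R) → 1
  S → 4
  π[h](S) → 4
  (σ[e>=5](R) ⋈[e=h] π[h](S)) → 1
  (U ⋈[b=e] (σ[e>=5](R) ⋈[e=h] π[h](S))) → 1
  π[g,w,e,h,b,v,c]((U ⋈[b=e] (σ[e>=5](R) ⋈[e=h] π[h](S)))) → 1

E1 and E2 produce the same multiset:
g | w | e | h | b | v | c
9 | s | 9 | 9 | 9 | s | 5

yes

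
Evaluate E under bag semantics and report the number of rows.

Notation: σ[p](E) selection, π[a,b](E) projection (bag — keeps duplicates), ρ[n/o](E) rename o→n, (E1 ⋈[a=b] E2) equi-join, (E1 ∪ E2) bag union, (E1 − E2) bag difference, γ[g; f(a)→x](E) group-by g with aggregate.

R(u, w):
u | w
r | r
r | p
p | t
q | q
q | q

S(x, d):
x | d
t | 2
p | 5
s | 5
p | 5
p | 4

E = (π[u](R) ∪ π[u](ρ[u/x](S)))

Stepwise |·|:
  R → 5
  π[u](R) → 5
  S → 5
  ρ[u/x](S) → 5
  π[u](ρ[u/x](S)) → 5
  (π[u](R) ∪ π[u](ρ[u/x](S))) → 10

|E| = 10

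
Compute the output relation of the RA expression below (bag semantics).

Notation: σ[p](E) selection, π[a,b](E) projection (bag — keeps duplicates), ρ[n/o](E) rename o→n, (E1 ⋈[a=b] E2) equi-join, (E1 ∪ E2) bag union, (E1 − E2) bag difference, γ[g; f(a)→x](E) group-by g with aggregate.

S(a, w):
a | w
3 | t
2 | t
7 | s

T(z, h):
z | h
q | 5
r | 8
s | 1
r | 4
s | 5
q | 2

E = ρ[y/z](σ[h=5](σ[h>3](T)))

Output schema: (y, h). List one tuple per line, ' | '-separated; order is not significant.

Stepwise |·|:
  T → 6
  σ[h>3](T) → 4
  σ[h=5](σ[h>3](T)) → 2
  ρ[y/z](σ[h=5](σ[h>3](T))) → 2

== RESULT ==
y | h
q | 5
s | 5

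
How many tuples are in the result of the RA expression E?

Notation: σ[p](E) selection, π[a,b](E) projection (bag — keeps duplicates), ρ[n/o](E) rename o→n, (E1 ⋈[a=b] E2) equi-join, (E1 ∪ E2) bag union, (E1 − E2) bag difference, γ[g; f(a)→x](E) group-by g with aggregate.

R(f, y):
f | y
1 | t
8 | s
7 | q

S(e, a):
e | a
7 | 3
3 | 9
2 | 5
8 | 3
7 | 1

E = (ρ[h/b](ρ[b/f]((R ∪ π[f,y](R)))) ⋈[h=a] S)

Per-node cardinality:
  R → 3
  R → 3
  π[f,y](R) → 3
  (R ∪ π[f,y](R)) → 6
  ρ[b/f]((R ∪ π[f,y](R))) → 6
  ρ[h/b](ρ[b/f]((R ∪ π[f,y](R)))) → 6
  S → 5
  (ρ[h/b](ρ[b/f]((R ∪ π[f,y](R)))) ⋈[h=a] S) → 2

|E| = 2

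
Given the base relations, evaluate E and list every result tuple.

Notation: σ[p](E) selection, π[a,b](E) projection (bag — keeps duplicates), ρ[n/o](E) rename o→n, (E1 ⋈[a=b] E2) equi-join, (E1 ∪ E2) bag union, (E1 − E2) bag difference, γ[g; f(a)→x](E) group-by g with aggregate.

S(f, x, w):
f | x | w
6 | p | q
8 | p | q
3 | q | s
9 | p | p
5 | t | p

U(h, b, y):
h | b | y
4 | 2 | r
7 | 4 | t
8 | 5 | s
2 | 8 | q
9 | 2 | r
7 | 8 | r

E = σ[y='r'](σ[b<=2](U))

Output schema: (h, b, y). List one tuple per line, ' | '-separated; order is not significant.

Per-node cardinality:
  U → 6
  σ[b<=2](U) → 2
  σ[y='r'](σ[b<=2](U)) → 2

== RESULT ==
h | b | y
4 | 2 | r
9 | 2 | r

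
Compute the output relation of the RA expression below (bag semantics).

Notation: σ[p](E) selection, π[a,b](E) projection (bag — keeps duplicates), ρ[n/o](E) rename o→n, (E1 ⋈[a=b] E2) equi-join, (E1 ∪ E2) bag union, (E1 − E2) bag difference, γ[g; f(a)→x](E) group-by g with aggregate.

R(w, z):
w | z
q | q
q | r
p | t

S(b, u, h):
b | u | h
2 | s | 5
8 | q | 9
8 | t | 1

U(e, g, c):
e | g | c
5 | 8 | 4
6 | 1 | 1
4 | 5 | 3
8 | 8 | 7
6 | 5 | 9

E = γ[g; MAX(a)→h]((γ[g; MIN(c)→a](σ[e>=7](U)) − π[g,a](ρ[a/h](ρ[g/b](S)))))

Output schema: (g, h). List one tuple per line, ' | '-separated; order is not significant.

Row counts bottom-up:
  U → 5
  σ[e>=7](U) → 1
  γ[g; MIN(c)→a](σ[e>=7](U)) → 1
  S → 3
  ρ[g/b](S) → 3
  ρ[a/h](ρ[g/b](S)) → 3
  π[g,a](ρ[a/h](ρ[g/b](S))) → 3
  (γ[g; MIN(c)→a](σ[e>=7](U)) − π[g,a](ρ[a/h](ρ[g/b](S)))) → 1
  γ[g; MAX(a)→h]((γ[g; MIN(c)→a](σ[e>=7](U)) − π[g,a](ρ[a/h](ρ[g/b](S))))) → 1

== RESULT ==
g | h
8 | 7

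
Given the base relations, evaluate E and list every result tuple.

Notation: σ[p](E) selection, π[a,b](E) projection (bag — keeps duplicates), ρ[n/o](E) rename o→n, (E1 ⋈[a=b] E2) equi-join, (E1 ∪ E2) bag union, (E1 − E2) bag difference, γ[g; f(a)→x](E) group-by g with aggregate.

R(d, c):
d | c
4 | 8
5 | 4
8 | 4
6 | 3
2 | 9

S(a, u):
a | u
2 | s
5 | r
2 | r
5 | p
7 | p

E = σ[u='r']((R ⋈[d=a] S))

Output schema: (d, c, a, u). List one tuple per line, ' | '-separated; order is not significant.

Stepwise |·|:
  R → 5
  S → 5
  (R ⋈[d=a] S) → 4
  σ[u='r']((R ⋈[d=a] S)) → 2

== RESULT ==
d | c | a | u
2 | 9 | 2 | r
5 | 4 | 5 | r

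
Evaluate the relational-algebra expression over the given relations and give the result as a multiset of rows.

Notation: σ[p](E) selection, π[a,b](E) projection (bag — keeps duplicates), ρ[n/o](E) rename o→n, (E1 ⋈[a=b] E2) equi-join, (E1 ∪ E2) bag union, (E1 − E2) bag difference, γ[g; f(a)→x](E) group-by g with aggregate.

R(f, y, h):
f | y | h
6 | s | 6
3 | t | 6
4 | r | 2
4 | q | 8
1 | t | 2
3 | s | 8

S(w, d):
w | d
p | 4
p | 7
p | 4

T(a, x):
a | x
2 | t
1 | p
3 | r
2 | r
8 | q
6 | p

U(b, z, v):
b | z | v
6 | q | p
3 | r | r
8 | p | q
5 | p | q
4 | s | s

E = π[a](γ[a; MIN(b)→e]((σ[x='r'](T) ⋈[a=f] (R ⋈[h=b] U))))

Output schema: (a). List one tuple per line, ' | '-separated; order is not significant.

Per-node cardinality:
  T → 6
  σ[x='r'](T) → 2
  R → 6
  U → 5
  (R ⋈[h=b] U) → 4
  (σ[x='r'](T) ⋈[a=f] (R ⋈[h=b] U)) → 2
  γ[a; MIN(b)→e]((σ[x='r'](T) ⋈[a=f] (R ⋈[h=b] U))) → 1
  π[a](γ[a; MIN(b)→e]((σ[x='r'](T) ⋈[a=f] (R ⋈[h=b] U)))) → 1

== RESULT ==
a
3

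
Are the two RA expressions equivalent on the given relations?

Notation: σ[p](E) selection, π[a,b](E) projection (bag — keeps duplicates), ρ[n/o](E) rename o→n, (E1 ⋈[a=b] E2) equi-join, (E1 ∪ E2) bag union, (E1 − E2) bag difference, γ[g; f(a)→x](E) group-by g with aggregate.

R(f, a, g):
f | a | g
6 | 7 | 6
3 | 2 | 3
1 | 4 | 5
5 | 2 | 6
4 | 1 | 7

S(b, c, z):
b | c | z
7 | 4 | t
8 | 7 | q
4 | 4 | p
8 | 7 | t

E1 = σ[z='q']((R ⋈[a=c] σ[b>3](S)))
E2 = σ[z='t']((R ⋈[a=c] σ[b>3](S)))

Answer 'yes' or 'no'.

E1 row counts bottom-up:
  R → 5
  S → 4
  σ[b>3](S) → 4
  (R ⋈[a=c] σ[b>3](S)) → 4
  σ[z='q']((R ⋈[a=c] σ[b>3](S))) → 1
E2 row counts bottom-up:
  R → 5
  S → 4
  σ[b>3](S) → 4
  (R ⋈[a=c] σ[b>3](S)) → 4
  σ[z='t']((R ⋈[a=c] σ[b>3](S))) → 2

E1 result:
f | a | g | b | c | z
6 | 7 | 6 | 8 | 7 | q
E2 result:
f | a | g | b | c | z
1 | 4 | 5 | 7 | 4 | t
6 | 7 | 6 | 8 | 7 | t
Witness: (6, 7, 6, 8, 7, 'q') appears 1× in E1 but 0× in E2.

no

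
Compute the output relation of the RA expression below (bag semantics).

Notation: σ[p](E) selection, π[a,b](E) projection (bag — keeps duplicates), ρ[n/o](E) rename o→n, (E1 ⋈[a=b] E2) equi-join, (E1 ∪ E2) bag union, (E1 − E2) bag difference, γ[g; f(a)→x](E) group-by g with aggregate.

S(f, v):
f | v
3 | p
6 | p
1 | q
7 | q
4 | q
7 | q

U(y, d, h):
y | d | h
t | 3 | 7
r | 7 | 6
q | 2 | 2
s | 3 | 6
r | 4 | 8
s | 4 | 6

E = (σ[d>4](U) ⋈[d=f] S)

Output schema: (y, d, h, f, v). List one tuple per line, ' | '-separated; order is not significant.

Row counts bottom-up:
  U → 6
  σ[d>4](U) → 1
  S → 6
  (σ[d>4](U) ⋈[d=f] S) → 2

== RESULT ==
y | d | h | f | v
r | 7 | 6 | 7 | q
r | 7 | 6 | 7 | q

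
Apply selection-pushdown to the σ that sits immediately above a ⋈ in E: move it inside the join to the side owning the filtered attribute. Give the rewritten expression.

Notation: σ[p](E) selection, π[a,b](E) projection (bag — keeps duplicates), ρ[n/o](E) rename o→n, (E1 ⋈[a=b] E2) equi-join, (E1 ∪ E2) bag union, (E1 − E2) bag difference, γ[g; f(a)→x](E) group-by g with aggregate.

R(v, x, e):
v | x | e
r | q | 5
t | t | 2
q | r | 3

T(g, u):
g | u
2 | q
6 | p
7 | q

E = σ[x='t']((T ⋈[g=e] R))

σ filters on x, owned by the right side.
E' = (T ⋈[g=e] σ[x='t'](R))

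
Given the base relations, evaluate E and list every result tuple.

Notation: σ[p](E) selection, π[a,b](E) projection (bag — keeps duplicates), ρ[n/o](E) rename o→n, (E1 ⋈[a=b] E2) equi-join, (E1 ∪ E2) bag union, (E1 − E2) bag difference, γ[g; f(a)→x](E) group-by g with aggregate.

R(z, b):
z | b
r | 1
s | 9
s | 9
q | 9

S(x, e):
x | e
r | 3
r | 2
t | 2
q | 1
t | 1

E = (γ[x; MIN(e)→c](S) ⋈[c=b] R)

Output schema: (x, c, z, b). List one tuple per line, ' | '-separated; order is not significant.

Per-node cardinality:
  S → 5
  γ[x; MIN(e)→c](S) → 3
  R → 4
  (γ[x; MIN(e)→c](S) ⋈[c=b] R) → 2

== RESULT ==
x | c | z | b
q | 1 | r | 1
t | 1 | r | 1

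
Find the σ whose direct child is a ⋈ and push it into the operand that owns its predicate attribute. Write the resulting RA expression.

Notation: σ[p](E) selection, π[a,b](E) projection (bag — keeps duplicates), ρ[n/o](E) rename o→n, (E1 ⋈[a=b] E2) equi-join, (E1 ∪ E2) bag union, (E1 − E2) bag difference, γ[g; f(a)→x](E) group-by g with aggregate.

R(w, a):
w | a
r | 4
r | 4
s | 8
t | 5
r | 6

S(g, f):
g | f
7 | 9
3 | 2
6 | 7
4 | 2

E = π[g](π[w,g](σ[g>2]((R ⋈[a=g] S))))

σ filters on g, owned by the right side.
E' = π[g](π[w,g]((R ⋈[a=g] σ[g>2](S))))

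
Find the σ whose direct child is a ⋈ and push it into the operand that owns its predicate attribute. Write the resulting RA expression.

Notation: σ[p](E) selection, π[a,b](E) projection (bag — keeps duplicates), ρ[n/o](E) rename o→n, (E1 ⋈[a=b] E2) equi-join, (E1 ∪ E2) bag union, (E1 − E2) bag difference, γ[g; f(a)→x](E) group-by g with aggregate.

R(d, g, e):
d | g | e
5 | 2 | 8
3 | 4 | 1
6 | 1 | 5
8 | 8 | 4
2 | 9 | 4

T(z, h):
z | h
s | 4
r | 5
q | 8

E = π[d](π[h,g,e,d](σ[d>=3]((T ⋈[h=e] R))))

σ filters on d, owned by the right side.
E' = π[d](π[h,g,e,d]((T ⋈[h=e] σ[d>=3](R))))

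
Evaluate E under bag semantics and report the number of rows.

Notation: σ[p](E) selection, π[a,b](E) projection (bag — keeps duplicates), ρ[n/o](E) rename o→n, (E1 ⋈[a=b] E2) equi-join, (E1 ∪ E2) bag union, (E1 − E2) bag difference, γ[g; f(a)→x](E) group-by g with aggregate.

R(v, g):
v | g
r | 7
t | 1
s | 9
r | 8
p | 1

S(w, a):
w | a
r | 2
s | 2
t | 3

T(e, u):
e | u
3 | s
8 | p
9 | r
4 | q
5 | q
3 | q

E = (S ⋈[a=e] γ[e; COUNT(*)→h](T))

Subexpression sizes:
  S → 3
  T → 6
  γ[e; COUNT(*)→h](T) → 5
  (S ⋈[a=e] γ[e; COUNT(*)→h](T)) → 1

|E| = 1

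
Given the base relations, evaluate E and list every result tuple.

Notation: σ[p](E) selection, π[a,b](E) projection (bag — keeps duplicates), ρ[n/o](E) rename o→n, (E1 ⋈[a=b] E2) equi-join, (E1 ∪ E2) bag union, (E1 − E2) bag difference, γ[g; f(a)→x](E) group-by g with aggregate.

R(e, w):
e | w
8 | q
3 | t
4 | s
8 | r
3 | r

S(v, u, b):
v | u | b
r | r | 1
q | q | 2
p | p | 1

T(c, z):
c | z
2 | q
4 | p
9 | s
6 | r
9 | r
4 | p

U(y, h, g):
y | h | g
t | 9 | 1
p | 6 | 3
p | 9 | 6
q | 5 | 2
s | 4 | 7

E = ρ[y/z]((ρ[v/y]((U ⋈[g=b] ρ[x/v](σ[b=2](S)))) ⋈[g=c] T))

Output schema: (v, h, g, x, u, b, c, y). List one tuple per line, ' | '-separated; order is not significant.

Row counts bottom-up:
  U → 5
  S → 3
  σ[b=2](S) → 1
  ρ[x/v](σ[b=2](S)) → 1
  (U ⋈[g=b] ρ[x/v](σ[b=2](S))) → 1
  ρ[v/y]((U ⋈[g=b] ρ[x/v](σ[b=2](S)))) → 1
  T → 6
  (ρ[v/y]((U ⋈[g=b] ρ[x/v](σ[b=2](S)))) ⋈[g=c] T) → 1
  ρ[y/z]((ρ[v/y]((U ⋈[g=b] ρ[x/v](σ[b=2](S)))) ⋈[g=c] T)) → 1

== RESULT ==
v | h | g | x | u | b | c | y
q | 5 | 2 | q | q | 2 | 2 | q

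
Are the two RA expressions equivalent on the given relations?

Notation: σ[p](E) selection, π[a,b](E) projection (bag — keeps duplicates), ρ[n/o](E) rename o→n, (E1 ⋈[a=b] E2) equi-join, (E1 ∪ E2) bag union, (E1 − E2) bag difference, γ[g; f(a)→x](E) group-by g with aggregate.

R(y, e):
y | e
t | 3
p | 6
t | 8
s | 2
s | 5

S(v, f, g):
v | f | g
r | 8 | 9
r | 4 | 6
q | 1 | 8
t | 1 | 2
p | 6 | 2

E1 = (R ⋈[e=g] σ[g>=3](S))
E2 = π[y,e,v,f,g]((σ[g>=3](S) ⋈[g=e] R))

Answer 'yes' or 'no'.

E1 stepwise |·|:
  R → 5
  S → 5
  σ[g>=3](S) → 3
  (R ⋈[e=g] σ[g>=3](S)) → 2
E2 stepwise |·|:
  S → 5
  σ[g>=3](S) → 3
  R → 5
  (σ[g>=3](S) ⋈[g=e] R) → 2
  π[y,e,v,f,g]((σ[g>=3](S) ⋈[g=e] R)) → 2

E1 and E2 produce the same multiset:
y | e | v | f | g
p | 6 | r | 4 | 6
t | 8 | q | 1 | 8

yes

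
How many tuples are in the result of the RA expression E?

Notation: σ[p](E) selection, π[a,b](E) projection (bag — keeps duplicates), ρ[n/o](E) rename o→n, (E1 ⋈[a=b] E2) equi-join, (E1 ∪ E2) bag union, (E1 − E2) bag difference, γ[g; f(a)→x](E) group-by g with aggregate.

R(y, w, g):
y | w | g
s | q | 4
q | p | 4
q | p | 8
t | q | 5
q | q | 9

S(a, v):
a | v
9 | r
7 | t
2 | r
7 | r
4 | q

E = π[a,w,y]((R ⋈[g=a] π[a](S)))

Row counts bottom-up:
  R → 5
  S → 5
  π[a](S) → 5
  (R ⋈[g=a] π[a](S)) → 3
  π[a,w,y]((R ⋈[g=a] π[a](S))) → 3

|E| = 3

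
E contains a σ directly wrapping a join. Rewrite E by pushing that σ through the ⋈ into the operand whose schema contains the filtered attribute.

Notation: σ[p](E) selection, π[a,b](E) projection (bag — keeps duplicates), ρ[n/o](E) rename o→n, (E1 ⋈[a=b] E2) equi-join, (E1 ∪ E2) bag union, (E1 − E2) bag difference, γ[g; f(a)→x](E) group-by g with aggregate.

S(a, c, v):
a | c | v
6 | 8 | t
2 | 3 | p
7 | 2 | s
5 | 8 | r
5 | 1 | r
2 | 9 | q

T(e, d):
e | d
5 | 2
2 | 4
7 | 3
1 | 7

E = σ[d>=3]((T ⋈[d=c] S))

σ filters on d, owned by the left side.
E' = (σ[d>=3](T) ⋈[d=c] S)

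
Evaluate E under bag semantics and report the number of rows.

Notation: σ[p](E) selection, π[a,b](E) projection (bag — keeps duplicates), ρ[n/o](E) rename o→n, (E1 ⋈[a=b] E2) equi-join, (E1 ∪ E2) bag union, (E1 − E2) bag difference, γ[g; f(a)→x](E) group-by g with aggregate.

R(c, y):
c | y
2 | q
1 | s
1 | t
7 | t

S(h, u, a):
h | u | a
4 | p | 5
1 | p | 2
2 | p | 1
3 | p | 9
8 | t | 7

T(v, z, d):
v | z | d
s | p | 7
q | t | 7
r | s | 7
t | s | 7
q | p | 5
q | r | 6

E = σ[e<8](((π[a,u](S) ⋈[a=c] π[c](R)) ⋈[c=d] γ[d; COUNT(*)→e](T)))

Row counts bottom-up:
  S → 5
  π[a,u](S) → 5
  R → 4
  π[c](R) → 4
  (π[a,u](S) ⋈[a=c] π[c](R)) → 4
  T → 6
  γ[d; COUNT(*)→e](T) → 3
  ((π[a,u](S) ⋈[a=c] π[c](R)) ⋈[c=d] γ[d; COUNT(*)→e](T)) → 1
  σ[e<8](((π[a,u](S) ⋈[a=c] π[c](R)) ⋈[c=d] γ[d; COUNT(*)→e](T))) → 1

|E| = 1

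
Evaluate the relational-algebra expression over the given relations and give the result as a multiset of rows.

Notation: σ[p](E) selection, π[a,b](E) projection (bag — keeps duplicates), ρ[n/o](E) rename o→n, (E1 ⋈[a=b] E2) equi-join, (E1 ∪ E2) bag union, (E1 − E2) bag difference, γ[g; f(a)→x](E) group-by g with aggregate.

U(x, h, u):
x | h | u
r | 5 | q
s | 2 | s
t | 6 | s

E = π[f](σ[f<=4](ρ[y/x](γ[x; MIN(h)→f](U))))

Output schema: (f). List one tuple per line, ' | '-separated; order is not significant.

Per-node cardinality:
  U → 3
  γ[x; MIN(h)→f](U) → 3
  ρ[y/x](γ[x; MIN(h)→f](U)) → 3
  σ[f<=4](ρ[y/x](γ[x; MIN(h)→f](U))) → 1
  π[f](σ[f<=4](ρ[y/x](γ[x; MIN(h)→f](U)))) → 1

== RESULT ==
f
2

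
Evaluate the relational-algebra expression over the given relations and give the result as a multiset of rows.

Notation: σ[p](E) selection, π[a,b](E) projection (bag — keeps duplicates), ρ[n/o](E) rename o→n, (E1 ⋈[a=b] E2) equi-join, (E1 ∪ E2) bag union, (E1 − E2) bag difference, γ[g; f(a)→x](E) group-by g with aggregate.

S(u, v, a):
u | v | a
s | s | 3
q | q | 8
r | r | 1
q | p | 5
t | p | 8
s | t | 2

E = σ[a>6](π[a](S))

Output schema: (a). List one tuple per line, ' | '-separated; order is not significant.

Row counts bottom-up:
  S → 6
  π[a](S) → 6
  σ[a>6](π[a](S)) → 2

== RESULT ==
a
8
8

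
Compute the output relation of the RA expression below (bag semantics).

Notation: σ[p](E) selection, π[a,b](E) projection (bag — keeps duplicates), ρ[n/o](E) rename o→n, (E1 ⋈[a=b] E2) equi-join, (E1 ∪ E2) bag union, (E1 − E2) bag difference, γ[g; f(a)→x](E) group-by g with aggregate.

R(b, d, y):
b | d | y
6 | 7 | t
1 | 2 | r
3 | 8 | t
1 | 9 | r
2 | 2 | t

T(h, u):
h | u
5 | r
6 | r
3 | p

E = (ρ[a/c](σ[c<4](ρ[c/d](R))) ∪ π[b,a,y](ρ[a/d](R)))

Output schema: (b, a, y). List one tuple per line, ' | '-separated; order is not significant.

Row counts bottom-up:
  R → 5
  ρ[c/d](R) → 5
  σ[c<4](ρ[c/d](R)) → 2
  ρ[a/c](σ[c<4](ρ[c/d](R))) → 2
  R → 5
  ρ[a/d](R) → 5
  π[b,a,y](ρ[a/d](R)) → 5
  (ρ[a/c](σ[c<4](ρ[c/d](R))) ∪ π[b,a,y](ρ[a/d](R))) → 7

== RESULT ==
b | a | y
1 | 2 | r
1 | 2 | r
1 | 9 | r
2 | 2 | t
2 | 2 | t
3 | 8 | t
6 | 7 | t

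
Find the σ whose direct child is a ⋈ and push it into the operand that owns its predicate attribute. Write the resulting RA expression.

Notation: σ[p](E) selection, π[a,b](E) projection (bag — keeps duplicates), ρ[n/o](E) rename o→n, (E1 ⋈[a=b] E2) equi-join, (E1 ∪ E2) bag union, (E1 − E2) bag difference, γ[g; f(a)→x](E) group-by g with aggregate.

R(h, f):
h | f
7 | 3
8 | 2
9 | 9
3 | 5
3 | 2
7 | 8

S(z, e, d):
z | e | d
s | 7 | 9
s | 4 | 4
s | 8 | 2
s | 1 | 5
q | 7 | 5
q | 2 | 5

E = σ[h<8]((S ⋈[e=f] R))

σ filters on h, owned by the right side.
E' = (S ⋈[e=f] σ[h<8](R))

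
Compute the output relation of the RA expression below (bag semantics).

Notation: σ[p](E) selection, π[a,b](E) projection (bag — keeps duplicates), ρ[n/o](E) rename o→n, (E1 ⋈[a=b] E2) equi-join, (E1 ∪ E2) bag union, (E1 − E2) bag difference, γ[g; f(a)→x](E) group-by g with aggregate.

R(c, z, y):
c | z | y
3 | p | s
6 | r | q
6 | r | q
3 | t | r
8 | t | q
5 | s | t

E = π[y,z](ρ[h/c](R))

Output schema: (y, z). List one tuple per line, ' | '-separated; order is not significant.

Per-node cardinality:
  R → 6
  ρ[h/c](R) → 6
  π[y,z](ρ[h/c](R)) → 6

== RESULT ==
y | z
q | r
q | r
q | t
r | t
s | p
t | s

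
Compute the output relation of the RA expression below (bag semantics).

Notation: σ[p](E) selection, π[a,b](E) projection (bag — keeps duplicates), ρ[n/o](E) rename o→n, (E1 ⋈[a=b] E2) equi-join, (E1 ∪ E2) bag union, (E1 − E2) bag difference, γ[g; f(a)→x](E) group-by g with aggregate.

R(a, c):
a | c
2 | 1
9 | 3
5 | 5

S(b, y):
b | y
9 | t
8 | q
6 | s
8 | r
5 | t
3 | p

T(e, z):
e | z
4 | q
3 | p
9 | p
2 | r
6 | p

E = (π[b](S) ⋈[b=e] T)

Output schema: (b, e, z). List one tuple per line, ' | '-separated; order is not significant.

Subexpression sizes:
  S → 6
  π[b](S) → 6
  T → 5
  (π[b](S) ⋈[b=e] T) → 3

== RESULT ==
b | e | z
3 | 3 | p
6 | 6 | p
9 | 9 | p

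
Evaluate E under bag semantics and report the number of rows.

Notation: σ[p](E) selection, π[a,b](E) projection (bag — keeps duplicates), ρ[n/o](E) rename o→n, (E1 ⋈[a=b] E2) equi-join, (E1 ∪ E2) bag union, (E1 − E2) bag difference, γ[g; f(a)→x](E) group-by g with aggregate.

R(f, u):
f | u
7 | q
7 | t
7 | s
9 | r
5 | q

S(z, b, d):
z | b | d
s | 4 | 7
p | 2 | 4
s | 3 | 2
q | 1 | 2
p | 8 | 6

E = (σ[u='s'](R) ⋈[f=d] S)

Stepwise |·|:
  R → 5
  σ[u='s'](R) → 1
  S → 5
  (σ[u='s'](R) ⋈[f=d] S) → 1

|E| = 1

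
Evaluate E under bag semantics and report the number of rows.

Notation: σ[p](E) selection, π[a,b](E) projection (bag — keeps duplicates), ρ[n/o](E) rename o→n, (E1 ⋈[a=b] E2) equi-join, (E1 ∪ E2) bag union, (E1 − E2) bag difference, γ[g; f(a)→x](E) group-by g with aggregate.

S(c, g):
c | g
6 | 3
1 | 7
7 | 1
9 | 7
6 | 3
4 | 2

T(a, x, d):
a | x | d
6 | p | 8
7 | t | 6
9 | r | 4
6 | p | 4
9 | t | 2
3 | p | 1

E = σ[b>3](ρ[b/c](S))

Subexpression sizes:
  S → 6
  ρ[b/c](S) → 6
  σ[b>3](ρ[b/c](S)) → 5

|E| = 5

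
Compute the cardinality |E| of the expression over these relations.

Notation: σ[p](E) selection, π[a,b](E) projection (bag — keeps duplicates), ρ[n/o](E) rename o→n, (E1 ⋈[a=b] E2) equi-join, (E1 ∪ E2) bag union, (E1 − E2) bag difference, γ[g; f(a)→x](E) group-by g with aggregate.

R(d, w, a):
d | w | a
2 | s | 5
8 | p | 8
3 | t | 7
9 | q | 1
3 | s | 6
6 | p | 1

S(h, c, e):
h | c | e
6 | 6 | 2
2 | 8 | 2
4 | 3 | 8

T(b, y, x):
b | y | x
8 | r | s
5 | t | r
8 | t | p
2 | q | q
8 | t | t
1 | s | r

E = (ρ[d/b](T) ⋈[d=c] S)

Row counts bottom-up:
  T → 6
  ρ[d/b](T) → 6
  S → 3
  (ρ[d/b](T) ⋈[d=c] S) → 3

|E| = 3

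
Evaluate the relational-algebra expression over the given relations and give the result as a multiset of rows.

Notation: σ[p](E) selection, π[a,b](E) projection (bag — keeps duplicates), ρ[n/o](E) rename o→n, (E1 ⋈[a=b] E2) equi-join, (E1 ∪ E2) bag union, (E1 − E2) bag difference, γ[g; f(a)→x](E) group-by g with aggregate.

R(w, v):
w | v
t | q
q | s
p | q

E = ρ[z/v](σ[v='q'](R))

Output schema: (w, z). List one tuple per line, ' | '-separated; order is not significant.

Stepwise |·|:
  R → 3
  σ[v='q'](R) → 2
  ρ[z/v](σ[v='q'](R)) → 2

== RESULT ==
w | z
p | q
t | q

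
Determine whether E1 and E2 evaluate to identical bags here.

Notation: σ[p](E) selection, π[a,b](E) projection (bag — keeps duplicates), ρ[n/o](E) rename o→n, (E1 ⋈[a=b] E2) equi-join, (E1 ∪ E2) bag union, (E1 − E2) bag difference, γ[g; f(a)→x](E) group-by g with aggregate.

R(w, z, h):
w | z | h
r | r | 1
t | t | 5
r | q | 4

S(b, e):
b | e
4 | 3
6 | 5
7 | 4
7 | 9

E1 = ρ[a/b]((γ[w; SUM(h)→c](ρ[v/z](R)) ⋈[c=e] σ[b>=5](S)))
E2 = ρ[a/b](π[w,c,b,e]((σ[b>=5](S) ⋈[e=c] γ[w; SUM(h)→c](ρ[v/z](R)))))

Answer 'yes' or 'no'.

E1 row counts bottom-up:
  R → 3
  ρ[v/z](R) → 3
  γ[w; SUM(h)→c](ρ[v/z](R)) → 2
  S → 4
  σ[b>=5](S) → 3
  (γ[w; SUM(h)→c](ρ[v/z](R)) ⋈[c=e] σ[b>=5](S)) → 2
  ρ[a/b]((γ[w; SUM(h)→c](ρ[v/z](R)) ⋈[c=e] σ[b>=5](S))) → 2
E2 row counts bottom-up:
  S → 4
  σ[b>=5](S) → 3
  R → 3
  ρ[v/z](R) → 3
  γ[w; SUM(h)→c](ρ[v/z](R)) → 2
  (σ[b>=5](S) ⋈[e=c] γ[w; SUM(h)→c](ρ[v/z](R))) → 2
  π[w,c,b,e]((σ[b>=5](S) ⋈[e=c] γ[w; SUM(h)→c](ρ[v/z](R)))) → 2
  ρ[a/b](π[w,c,b,e]((σ[b>=5](S) ⋈[e=c] γ[w; SUM(h)→c](ρ[v/z](R))))) → 2

E1 and E2 produce the same multiset:
w | c | a | e
r | 5 | 6 | 5
t | 5 | 6 | 5

yes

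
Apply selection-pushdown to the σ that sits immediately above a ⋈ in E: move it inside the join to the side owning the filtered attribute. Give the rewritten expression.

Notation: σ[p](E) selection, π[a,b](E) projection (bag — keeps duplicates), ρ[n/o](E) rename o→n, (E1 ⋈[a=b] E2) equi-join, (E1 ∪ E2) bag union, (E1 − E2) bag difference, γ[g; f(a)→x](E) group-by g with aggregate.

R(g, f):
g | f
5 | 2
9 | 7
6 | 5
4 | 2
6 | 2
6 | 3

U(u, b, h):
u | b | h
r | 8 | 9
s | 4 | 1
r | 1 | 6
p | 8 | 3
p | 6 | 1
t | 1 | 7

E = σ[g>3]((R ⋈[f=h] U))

σ filters on g, owned by the left side.
E' = (σ[g>3](R) ⋈[f=h] U)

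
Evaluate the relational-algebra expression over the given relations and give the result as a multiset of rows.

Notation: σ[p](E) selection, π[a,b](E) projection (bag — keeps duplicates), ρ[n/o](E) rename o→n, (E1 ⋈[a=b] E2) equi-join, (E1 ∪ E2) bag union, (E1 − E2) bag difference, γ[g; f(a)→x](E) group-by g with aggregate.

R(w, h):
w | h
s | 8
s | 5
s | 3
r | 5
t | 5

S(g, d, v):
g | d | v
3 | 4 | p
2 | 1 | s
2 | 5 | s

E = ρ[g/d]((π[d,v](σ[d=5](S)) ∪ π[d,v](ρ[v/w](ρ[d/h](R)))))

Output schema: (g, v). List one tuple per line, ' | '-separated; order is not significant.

Subexpression sizes:
  S → 3
  σ[d=5](S) → 1
  π[d,v](σ[d=5](S)) → 1
  R → 5
  ρ[d/h](R) → 5
  ρ[v/w](ρ[d/h](R)) → 5
  π[d,v](ρ[v/w](ρ[d/h](R))) → 5
  (π[d,v](σ[d=5](S)) ∪ π[d,v](ρ[v/w](ρ[d/h](R)))) → 6
  ρ[g/d]((π[d,v](σ[d=5](S)) ∪ π[d,v](ρ[v/w](ρ[d/h](R))))) → 6

== RESULT ==
g | v
3 | s
5 | r
5 | s
5 | s
5 | t
8 | s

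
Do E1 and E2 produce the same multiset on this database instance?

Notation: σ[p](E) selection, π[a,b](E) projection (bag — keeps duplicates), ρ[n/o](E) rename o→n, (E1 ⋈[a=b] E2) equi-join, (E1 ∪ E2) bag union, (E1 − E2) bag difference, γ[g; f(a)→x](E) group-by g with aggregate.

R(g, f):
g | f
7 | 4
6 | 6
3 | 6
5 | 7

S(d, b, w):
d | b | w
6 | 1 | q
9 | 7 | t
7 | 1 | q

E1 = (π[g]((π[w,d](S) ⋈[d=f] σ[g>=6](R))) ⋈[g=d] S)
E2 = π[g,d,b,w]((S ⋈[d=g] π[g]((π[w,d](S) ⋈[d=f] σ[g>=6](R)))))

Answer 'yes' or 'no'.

E1 row counts bottom-up:
  S → 3
  π[w,d](S) → 3
  R → 4
  σ[g>=6](R) → 2
  (π[w,d](S) ⋈[d=f] σ[g>=6](R)) → 1
  π[g]((π[w,d](S) ⋈[d=f] σ[g>=6](R))) → 1
  S → 3
  (π[g]((π[w,d](S) ⋈[d=f] σ[g>=6](R))) ⋈[g=d] S) → 1
E2 row counts bottom-up:
  S → 3
  S → 3
  π[w,d](S) → 3
  R → 4
  σ[g>=6](R) → 2
  (π[w,d](S) ⋈[d=f] σ[g>=6](R)) → 1
  π[g]((π[w,d](S) ⋈[d=f] σ[g>=6](R))) → 1
  (S ⋈[d=g] π[g]((π[w,d](S) ⋈[d=f] σ[g>=6](R)))) → 1
  π[g,d,b,w]((S ⋈[d=g] π[g]((π[w,d](S) ⋈[d=f] σ[g>=6](R))))) → 1

E1 and E2 produce the same multiset:
g | d | b | w
6 | 6 | 1 | q

yes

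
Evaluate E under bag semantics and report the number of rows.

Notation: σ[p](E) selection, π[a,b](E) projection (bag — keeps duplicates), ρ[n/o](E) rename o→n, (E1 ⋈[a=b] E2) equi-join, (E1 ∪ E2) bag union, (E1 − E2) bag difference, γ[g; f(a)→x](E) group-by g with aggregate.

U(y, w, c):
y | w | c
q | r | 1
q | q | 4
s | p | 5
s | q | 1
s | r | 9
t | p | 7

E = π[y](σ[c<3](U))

Row counts bottom-up:
  U → 6
  σ[c<3](U) → 2
  π[y](σ[c<3](U)) → 2

|E| = 2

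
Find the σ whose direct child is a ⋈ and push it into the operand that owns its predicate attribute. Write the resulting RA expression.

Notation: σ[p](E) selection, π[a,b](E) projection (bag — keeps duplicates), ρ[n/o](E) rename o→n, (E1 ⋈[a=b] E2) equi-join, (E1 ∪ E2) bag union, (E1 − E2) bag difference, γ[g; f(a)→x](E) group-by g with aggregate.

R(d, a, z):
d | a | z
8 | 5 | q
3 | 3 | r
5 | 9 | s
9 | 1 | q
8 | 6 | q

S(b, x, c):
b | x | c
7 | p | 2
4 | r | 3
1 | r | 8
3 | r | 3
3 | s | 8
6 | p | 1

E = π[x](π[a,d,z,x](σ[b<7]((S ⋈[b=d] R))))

σ filters on b, owned by the left side.
E' = π[x](π[a,d,z,x]((σ[b<7](S) ⋈[b=d] R)))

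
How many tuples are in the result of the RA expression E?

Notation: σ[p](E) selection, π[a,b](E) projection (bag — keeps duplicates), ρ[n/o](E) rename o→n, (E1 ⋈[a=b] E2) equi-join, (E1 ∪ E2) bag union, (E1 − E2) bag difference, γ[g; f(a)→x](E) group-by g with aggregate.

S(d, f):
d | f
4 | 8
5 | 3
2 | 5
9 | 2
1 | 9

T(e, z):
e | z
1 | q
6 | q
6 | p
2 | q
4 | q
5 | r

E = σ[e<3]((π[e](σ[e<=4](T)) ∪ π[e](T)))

Subexpression sizes:
  T → 6
  σ[e<=4](T) → 3
  π[e](σ[e<=4](T)) → 3
  T → 6
  π[e](T) → 6
  (π[e](σ[e<=4](T)) ∪ π[e](T)) → 9
  σ[e<3]((π[e](σ[e<=4](T)) ∪ π[e](T))) → 4

|E| = 4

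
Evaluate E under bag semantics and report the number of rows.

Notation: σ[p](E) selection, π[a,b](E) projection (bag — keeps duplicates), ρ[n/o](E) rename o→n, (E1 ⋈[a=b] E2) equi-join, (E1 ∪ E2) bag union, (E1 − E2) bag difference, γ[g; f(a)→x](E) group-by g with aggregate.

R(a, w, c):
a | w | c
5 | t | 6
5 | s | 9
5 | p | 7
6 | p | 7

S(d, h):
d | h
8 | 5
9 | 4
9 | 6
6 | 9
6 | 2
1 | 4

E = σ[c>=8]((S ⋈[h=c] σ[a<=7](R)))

Subexpression sizes:
  S → 6
  R → 4
  σ[a<=7](R) → 4
  (S ⋈[h=c] σ[a<=7](R)) → 2
  σ[c>=8]((S ⋈[h=c] σ[a<=7](R))) → 1

|E| = 1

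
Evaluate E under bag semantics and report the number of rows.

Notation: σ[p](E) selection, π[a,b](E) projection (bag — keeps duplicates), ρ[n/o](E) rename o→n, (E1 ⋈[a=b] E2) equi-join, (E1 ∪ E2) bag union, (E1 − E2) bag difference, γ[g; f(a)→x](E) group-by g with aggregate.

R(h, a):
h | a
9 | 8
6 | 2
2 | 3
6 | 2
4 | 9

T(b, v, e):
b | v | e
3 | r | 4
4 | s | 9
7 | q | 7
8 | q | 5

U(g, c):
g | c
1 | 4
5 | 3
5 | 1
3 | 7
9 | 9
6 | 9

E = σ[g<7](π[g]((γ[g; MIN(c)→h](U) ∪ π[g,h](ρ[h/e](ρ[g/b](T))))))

Subexpression sizes:
  U → 6
  γ[g; MIN(c)→h](U) → 5
  T → 4
  ρ[g/b](T) → 4
  ρ[h/e](ρ[g/b](T)) → 4
  π[g,h](ρ[h/e](ρ[g/b](T))) → 4
  (γ[g; MIN(c)→h](U) ∪ π[g,h](ρ[h/e](ρ[g/b](T)))) → 9
  π[g]((γ[g; MIN(c)→h](U) ∪ π[g,h](ρ[h/e](ρ[g/b](T))))) → 9
  σ[g<7](π[g]((γ[g; MIN(c)→h](U) ∪ π[g,h](ρ[h/e](ρ[g/b](T)))))) → 6

|E| = 6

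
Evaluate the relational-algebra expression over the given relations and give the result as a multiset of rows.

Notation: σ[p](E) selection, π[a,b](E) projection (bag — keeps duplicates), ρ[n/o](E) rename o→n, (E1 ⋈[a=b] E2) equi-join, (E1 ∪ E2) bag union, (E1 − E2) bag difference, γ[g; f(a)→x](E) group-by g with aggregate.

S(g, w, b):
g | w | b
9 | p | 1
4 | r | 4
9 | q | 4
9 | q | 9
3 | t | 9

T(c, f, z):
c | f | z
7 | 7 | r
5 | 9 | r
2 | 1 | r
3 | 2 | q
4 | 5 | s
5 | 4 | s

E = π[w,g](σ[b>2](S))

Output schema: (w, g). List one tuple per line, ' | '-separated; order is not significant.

Stepwise |·|:
  S → 5
  σ[b>2](S) → 4
  π[w,g](σ[b>2](S)) → 4

== RESULT ==
w | g
q | 9
q | 9
r | 4
t | 3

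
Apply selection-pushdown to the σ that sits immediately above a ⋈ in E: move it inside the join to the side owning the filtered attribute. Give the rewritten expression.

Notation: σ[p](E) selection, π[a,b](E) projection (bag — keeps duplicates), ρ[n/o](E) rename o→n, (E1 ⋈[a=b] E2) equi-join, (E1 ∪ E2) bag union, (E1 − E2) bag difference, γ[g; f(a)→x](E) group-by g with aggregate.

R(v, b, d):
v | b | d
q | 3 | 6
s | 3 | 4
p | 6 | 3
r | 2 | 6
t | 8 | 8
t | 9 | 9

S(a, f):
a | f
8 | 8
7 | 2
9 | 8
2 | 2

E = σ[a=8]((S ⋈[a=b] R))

σ filters on a, owned by the left side.
E' = (σ[a=8](S) ⋈[a=b] R)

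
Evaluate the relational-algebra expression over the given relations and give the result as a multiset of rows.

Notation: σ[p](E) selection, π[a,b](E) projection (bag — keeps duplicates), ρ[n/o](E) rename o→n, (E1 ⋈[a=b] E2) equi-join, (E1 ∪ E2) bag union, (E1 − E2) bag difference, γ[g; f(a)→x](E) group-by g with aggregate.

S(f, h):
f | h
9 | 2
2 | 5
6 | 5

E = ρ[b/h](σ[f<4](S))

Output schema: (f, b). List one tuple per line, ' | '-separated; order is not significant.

Stepwise |·|:
  S → 3
  σ[f<4](S) → 1
  ρ[b/h](σ[f<4](S)) → 1

== RESULT ==
f | b
2 | 5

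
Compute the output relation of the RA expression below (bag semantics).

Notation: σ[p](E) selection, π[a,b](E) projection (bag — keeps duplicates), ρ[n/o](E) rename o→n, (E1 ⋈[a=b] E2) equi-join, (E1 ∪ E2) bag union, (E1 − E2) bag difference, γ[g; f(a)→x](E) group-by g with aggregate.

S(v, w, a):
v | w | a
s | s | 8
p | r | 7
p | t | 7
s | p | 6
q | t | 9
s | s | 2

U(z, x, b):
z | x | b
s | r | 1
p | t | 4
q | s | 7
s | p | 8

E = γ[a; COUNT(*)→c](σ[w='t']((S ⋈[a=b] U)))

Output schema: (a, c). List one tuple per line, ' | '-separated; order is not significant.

Subexpression sizes:
  S → 6
  U → 4
  (S ⋈[a=b] U) → 3
  σ[w='t']((S ⋈[a=b] U)) → 1
  γ[a; COUNT(*)→c](σ[w='t']((S ⋈[a=b] U))) → 1

== RESULT ==
a | c
7 | 1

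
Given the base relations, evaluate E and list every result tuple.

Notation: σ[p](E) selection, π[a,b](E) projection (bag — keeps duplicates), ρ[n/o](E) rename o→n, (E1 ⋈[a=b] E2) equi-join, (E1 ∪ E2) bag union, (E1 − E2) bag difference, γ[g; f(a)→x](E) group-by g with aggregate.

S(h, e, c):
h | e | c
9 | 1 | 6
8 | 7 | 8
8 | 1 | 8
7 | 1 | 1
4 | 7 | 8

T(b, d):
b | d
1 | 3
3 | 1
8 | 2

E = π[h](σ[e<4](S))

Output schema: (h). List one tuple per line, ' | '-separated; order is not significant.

Row counts bottom-up:
  S → 5
  σ[e<4](S) → 3
  π[h](σ[e<4](S)) → 3

== RESULT ==
h
7
8
9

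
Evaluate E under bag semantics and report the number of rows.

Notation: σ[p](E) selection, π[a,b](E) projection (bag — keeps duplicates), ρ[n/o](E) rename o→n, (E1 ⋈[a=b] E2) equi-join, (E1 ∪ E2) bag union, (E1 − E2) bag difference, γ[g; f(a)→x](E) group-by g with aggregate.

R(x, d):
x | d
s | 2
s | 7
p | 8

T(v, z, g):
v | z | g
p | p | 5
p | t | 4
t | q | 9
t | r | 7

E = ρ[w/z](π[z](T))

Row counts bottom-up:
  T → 4
  π[z](T) → 4
  ρ[w/z](π[z](T)) → 4

|E| = 4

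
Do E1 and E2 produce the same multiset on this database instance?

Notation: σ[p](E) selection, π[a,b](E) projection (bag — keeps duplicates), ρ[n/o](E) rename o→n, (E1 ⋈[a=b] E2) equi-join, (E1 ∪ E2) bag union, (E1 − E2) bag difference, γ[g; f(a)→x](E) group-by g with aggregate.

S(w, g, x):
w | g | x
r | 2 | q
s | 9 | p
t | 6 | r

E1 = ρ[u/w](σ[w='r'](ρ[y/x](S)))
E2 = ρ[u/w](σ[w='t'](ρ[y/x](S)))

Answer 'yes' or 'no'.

E1 stepwise |·|:
  S → 3
  ρ[y/x](S) → 3
  σ[w='r'](ρ[y/x](S)) → 1
  ρ[u/w](σ[w='r'](ρ[y/x](S))) → 1
E2 stepwise |·|:
  S → 3
  ρ[y/x](S) → 3
  σ[w='t'](ρ[y/x](S)) → 1
  ρ[u/w](σ[w='t'](ρ[y/x](S))) → 1

E1 result:
u | g | y
r | 2 | q
E2 result:
u | g | y
t | 6 | r
Witness: ('r', 2, 'q') appears 1× in E1 but 0× in E2.

no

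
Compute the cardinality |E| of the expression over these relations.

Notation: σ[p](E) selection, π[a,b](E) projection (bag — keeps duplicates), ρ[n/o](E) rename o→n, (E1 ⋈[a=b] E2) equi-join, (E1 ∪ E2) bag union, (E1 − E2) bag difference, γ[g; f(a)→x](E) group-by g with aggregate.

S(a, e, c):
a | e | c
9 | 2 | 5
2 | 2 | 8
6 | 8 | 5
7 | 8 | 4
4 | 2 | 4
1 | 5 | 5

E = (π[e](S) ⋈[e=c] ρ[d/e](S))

Subexpression sizes:
  S → 6
  π[e](S) → 6
  S → 6
  ρ[d/e](S) → 6
  (π[e](S) ⋈[e=c] ρ[d/e](S)) → 5

|E| = 5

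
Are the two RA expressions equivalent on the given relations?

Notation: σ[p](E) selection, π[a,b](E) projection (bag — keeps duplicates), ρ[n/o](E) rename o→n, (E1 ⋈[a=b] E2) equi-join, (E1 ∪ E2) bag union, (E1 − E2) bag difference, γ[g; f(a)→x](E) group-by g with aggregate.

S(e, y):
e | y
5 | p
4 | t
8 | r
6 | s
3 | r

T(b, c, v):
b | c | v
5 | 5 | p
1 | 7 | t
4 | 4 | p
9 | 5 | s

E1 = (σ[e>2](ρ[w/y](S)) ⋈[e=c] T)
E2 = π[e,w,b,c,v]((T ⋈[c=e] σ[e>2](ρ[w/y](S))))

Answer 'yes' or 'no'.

E1 per-node cardinality:
  S → 5
  ρ[w/y](S) → 5
  σ[e>2](ρ[w/y](S)) → 5
  T → 4
  (σ[e>2](ρ[w/y](S)) ⋈[e=c] T) → 3
E2 per-node cardinality:
  T → 4
  S → 5
  ρ[w/y](S) → 5
  σ[e>2](ρ[w/y](S)) → 5
  (T ⋈[c=e] σ[e>2](ρ[w/y](S))) → 3
  π[e,w,b,c,v]((T ⋈[c=e] σ[e>2](ρ[w/y](S)))) → 3

E1 and E2 produce the same multiset:
e | w | b | c | v
4 | t | 4 | 4 | p
5 | p | 5 | 5 | p
5 | p | 9 | 5 | s

yes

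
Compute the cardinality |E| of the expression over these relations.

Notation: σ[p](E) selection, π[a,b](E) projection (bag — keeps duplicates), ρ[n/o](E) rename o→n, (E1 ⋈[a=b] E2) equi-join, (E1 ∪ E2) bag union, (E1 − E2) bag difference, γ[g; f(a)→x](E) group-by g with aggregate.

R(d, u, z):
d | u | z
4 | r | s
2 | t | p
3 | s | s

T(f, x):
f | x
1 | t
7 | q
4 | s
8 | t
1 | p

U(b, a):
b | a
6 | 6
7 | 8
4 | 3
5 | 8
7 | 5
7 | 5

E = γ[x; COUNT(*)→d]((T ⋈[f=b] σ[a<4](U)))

Subexpression sizes:
  T → 5
  U → 6
  σ[a<4](U) → 1
  (T ⋈[f=b] σ[a<4](U)) → 1
  γ[x; COUNT(*)→d]((T ⋈[f=b] σ[a<4](U))) → 1

|E| = 1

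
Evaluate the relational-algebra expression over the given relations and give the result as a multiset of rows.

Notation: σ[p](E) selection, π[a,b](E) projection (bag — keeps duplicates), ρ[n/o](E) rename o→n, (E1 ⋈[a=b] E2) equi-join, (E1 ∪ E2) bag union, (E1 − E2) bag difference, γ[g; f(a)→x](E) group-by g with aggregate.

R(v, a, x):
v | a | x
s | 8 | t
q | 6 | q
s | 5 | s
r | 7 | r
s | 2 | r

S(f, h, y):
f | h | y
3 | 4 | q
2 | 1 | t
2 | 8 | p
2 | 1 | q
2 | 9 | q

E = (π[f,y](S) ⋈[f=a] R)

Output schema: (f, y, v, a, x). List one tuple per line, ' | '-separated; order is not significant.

Per-node cardinality:
  S → 5
  π[f,y](S) → 5
  R → 5
  (π[f,y](S) ⋈[f=a] R) → 4

== RESULT ==
f | y | v | a | x
2 | p | s | 2 | r
2 | q | s | 2 | r
2 | q | s | 2 | r
2 | t | s | 2 | r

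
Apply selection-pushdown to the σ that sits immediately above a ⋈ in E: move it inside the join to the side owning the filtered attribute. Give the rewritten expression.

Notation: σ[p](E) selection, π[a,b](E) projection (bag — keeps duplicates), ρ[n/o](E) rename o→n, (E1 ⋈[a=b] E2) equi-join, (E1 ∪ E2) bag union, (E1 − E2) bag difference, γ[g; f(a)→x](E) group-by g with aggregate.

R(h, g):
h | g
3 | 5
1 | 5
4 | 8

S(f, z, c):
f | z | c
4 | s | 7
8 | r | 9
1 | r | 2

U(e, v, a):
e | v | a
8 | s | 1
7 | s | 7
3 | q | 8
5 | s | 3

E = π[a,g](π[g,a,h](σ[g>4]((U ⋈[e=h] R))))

σ filters on g, owned by the right side.
E' = π[a,g](π[g,a,h]((U ⋈[e=h] σ[g>4](R))))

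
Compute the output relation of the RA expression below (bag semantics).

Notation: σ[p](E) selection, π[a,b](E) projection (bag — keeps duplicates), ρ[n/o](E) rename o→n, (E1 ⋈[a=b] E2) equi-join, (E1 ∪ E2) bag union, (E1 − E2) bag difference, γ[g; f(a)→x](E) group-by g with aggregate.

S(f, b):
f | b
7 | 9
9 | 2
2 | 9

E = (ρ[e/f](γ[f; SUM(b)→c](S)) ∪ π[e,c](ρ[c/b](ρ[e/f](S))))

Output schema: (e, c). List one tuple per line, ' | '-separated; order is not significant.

Row counts bottom-up:
  S → 3
  γ[f; SUM(b)→c](S) → 3
  ρ[e/f](γ[f; SUM(b)→c](S)) → 3
  S → 3
  ρ[e/f](S) → 3
  ρ[c/b](ρ[e/f](S)) → 3
  π[e,c](ρ[c/b](ρ[e/f](S))) → 3
  (ρ[e/f](γ[f; SUM(b)→c](S)) ∪ π[e,c](ρ[c/b](ρ[e/f](S)))) → 6

== RESULT ==
e | c
2 | 9
2 | 9
7 | 9
7 | 9
9 | 2
9 | 2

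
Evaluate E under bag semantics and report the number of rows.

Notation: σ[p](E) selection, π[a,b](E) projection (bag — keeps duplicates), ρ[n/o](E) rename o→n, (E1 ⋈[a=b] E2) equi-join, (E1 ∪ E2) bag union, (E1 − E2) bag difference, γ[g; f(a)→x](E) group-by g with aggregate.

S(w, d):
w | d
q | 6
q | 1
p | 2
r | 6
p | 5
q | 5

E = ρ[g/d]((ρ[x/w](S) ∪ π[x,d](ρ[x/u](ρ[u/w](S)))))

Row counts bottom-up:
  S → 6
  ρ[x/w](S) → 6
  S → 6
  ρ[u/w](S) → 6
  ρ[x/u](ρ[u/w](S)) → 6
  π[x,d](ρ[x/u](ρ[u/w](S))) → 6
  (ρ[x/w](S) ∪ π[x,d](ρ[x/u](ρ[u/w](S)))) → 12
  ρ[g/d]((ρ[x/w](S) ∪ π[x,d](ρ[x/u](ρ[u/w](S))))) → 12

|E| = 12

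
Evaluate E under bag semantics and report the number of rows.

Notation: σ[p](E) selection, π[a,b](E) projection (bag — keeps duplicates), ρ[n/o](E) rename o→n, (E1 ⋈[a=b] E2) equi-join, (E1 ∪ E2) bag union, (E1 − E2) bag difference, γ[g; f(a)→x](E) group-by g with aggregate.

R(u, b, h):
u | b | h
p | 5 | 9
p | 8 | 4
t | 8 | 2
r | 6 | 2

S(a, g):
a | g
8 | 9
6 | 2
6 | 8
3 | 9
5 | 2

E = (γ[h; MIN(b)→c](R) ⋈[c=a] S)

Row counts bottom-up:
  R → 4
  γ[h; MIN(b)→c](R) → 3
  S → 5
  (γ[h; MIN(b)→c](R) ⋈[c=a] S) → 4

|E| = 4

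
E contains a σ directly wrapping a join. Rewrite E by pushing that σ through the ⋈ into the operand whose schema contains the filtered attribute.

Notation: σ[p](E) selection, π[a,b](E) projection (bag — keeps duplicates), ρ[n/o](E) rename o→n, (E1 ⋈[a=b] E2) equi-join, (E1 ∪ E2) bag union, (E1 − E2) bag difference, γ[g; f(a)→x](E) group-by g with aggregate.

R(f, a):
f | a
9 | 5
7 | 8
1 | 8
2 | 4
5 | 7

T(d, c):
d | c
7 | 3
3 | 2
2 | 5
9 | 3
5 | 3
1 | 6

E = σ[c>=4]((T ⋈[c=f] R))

σ filters on c, owned by the left side.
E' = (σ[c>=4](T) ⋈[c=f] R)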